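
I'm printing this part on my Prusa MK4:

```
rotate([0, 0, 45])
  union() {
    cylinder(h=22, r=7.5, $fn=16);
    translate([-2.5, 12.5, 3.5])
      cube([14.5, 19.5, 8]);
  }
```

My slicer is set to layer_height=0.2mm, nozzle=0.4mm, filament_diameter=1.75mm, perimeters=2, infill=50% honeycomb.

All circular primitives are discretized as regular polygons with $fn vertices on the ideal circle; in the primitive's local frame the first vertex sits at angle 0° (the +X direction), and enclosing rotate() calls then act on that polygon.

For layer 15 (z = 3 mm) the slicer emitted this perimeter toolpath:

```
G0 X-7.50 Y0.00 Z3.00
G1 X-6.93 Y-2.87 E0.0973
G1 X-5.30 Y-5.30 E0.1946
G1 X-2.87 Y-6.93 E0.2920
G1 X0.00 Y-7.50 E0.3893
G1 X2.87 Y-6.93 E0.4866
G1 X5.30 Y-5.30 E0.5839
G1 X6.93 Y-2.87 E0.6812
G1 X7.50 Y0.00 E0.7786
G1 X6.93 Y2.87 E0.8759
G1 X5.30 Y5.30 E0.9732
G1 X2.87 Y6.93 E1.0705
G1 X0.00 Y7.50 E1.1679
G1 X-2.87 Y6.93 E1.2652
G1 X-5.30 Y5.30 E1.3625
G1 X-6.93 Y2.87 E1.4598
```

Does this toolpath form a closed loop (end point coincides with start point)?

no

Start point (G0): (-7.50, 0.00). End point (last G1): the path does not return to the start — open.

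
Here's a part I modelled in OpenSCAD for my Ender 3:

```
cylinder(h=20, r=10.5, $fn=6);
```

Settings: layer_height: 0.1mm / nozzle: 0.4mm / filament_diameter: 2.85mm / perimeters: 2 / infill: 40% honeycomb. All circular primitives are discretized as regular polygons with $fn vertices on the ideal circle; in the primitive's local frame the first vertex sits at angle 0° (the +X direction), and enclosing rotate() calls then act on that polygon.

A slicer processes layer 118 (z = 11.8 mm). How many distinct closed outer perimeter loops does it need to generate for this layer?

At z = 11.8 mm: the r=10.5 cylinder contributes a regular 6-gon of circumradius 10.5. The result has 1 disconnected region.

1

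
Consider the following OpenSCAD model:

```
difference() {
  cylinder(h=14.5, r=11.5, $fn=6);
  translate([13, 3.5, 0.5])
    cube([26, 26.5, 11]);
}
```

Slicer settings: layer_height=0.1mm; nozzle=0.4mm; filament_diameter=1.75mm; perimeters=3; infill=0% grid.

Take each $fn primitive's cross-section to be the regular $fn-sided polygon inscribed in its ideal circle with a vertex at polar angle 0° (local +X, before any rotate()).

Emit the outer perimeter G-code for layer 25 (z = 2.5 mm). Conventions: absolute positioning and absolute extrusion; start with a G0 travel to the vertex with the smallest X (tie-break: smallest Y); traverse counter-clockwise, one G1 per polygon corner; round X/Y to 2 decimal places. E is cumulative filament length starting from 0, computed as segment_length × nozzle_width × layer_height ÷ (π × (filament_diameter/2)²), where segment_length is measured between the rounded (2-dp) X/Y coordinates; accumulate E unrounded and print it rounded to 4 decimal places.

G0 X-11.50 Y0.00 Z2.50
G1 X-5.75 Y-9.96 E0.1913
G1 X5.75 Y-9.96 E0.3825
G1 X11.50 Y0.00 E0.5738
G1 X5.75 Y9.96 E0.7650
G1 X-5.75 Y9.96 E0.9563
G1 X-11.50 Y0.00 E1.1475

At z = 2.5 mm: the r=11.5 cylinder contributes a regular 6-gon of circumradius 11.5; the cube at (13, 3.5) is present — its section is the full 26×26.5 rectangle; After the difference (first − rest): starting from the r=11.5 cylinder, the 26×26.5 cube at (13, 3.5) misses the remaining region (no effect) — 1 connected region. The outline is a single polygon with 6 vertices. Extrusion per mm of travel: 0.4 × 0.1 / (π × 0.875²) = 0.016630. Accumulating E over each segment gives final E = 1.1475.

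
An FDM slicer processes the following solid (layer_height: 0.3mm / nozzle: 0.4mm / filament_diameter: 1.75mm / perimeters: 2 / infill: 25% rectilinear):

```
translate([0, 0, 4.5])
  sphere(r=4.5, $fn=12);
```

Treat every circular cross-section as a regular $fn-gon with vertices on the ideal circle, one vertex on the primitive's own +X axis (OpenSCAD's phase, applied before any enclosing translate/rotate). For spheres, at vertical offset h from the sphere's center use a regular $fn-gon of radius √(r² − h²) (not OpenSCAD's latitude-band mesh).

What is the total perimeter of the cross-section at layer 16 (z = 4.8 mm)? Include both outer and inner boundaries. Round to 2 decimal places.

At z = 4.8 mm: the r=4.5 sphere slices to a regular 12-gon of circumradius 4.490 (√(r²−h²) with h=0.3 from center) (perimeter = 2·12·4.490·sin(180°/12) = 27.89 mm). Overall, the cross-section is a single solid region. Total boundary length (outer) = 27.89 mm.

27.89 mm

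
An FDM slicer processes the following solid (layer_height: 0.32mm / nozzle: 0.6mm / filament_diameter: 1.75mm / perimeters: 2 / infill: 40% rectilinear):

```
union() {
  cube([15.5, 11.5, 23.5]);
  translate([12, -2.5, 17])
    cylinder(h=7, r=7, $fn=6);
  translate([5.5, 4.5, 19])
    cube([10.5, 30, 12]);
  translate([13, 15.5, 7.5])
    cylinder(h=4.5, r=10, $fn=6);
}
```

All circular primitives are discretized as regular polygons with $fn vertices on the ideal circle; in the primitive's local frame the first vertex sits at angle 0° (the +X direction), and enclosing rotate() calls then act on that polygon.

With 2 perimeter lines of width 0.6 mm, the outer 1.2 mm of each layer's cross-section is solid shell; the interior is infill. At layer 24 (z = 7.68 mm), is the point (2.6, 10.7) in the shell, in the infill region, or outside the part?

shell

At z = 7.68 mm: the cube is present — its section is the full 15.5×11.5 rectangle; the cylinder at (12, -2.5) is not intersected at this z (z outside [17, 24]); the cube at (5.5, 4.5) does not reach this height (z outside [19, 31]); the r=10 cylinder at (13, 15.5) contributes a regular 6-gon of circumradius 10; Taking the union: the regions partially overlap (shared area 41.22 mm²), so overlapping operands fuse into one piece — 1 connected region. Overall, the cross-section is a single solid region. The nearest boundary edge runs (0.00, 11.50)→(5.31, 11.50); distance from the point to it = 0.80 mm. The point is inside the cross-section, 0.80 mm from the nearest boundary — within the 1.2 mm shell band (2 × 0.6).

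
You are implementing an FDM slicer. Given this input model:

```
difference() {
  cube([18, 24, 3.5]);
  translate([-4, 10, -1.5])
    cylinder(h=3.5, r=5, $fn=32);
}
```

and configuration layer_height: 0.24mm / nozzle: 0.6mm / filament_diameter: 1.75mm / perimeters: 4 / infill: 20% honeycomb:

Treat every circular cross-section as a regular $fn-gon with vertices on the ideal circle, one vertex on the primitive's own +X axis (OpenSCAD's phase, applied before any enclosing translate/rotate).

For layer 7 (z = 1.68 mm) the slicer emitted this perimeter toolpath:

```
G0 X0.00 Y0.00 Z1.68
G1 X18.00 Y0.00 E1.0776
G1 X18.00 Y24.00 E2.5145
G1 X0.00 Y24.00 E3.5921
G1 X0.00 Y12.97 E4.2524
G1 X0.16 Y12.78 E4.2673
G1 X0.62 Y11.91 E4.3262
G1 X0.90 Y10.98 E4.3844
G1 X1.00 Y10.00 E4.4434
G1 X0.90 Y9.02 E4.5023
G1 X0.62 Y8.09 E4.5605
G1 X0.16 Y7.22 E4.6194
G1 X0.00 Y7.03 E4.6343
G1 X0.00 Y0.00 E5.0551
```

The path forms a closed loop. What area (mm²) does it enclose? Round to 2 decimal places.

Apply the shoelace formula to the sequence of (X, Y) vertices; enclosed area = 428.02 mm².

428.02 mm²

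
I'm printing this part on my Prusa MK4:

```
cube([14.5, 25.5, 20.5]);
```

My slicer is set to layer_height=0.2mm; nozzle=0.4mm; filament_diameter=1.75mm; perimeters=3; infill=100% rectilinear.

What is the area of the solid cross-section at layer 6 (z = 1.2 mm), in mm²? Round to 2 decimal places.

At z = 1.2 mm: the 14.5×25.5 cube contributes its full rectangle (area 369.75 mm²). Overall, the cross-section is a single solid region. Net area = 369.75 mm².

369.75 mm²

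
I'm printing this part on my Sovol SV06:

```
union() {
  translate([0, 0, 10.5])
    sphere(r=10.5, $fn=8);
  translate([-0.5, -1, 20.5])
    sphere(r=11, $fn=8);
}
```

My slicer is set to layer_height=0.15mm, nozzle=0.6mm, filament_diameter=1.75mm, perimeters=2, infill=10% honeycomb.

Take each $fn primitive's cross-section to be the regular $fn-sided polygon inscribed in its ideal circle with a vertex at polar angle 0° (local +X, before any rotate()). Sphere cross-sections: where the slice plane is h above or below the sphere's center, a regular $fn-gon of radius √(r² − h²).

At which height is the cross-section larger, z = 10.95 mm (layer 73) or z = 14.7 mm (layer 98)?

Layer 73 (z = 10.95): the r=10.5 sphere slices to a regular 8-gon of circumradius 10.490 (√(r²−h²) with h=0.45 from center) (area = (8/2)·10.490²·sin(360°/8) = 311.26 mm²); the r=11 sphere at (-0.5, -1) contributes a regular 8-gon of circumradius √(11²−9.55²) = 5.459 (area = (8/2)·5.459²·sin(360°/8) = 84.28 mm²); Combining (union): the r=11 sphere at (-0.5, -1) lies entirely inside the r=10.5 sphere, so the union is just the r=10.5 sphere — area = 311.26 mm². So its area = 311.26 mm². Layer 98 (z = 14.7): the sphere: section is a regular 8-gon, circumradius = √(r²−h²) = √(10.5²−4.2²) = 9.623 (area = (8/2)·9.623²·sin(360°/8) = 261.94 mm²); the r=11 sphere at (-0.5, -1) slices to a regular 8-gon of circumradius 9.347 (√(r²−h²) with h=5.8 from center) (area = (8/2)·9.347²·sin(360°/8) = 247.09 mm²); Taking the union: the regions partially overlap — summed areas 509.03 mm² minus the doubly-counted overlap 233.30 mm² gives 275.73 mm² — area = 275.73 mm². So its area = 275.73 mm². Layer 73 is larger (311.26 vs 275.73 mm²).

layer 73 (z = 10.95 mm)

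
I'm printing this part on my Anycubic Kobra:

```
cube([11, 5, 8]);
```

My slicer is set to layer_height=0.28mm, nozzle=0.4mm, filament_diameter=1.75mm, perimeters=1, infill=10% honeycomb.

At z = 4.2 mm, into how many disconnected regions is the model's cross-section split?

1

At z = 4.2 mm: the cube (footprint 11×5) is included at this height. The result has 1 disconnected region.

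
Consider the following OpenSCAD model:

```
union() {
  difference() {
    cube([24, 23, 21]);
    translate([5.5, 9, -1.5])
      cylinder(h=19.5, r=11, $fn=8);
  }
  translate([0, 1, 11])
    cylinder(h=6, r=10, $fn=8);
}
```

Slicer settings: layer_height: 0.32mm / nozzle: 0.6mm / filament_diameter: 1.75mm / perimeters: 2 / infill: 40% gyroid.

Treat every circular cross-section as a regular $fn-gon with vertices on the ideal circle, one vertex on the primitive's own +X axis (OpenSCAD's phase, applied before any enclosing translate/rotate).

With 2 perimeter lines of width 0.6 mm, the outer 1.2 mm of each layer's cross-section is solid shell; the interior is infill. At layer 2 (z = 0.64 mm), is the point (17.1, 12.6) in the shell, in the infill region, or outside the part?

infill

At z = 0.64 mm: the 24×23 cube contributes its full rectangle; the r=11 cylinder at (5.5, 9) contributes a regular 8-gon of circumradius 11; After the difference (first − rest): starting from the 24×23 cube, the r=11 cylinder at (5.5, 9) partially overlaps it — only the 269.93 mm² overlap (of its 342.24 mm²) is removed, clipping the outline — 2 connected regions; the cylinder at (0, 1) is not intersected at this z (z outside [11, 17]); Combining (union): only the result so far is present, so the union is just that shape — 2 connected regions. Overall, the cross-section has 2 separate islands. The nearest boundary edge runs (16.50, 9.00)→(13.28, 16.78); distance from the point to it = 1.93 mm. (Shell/infill is judged within the island containing the point — the largest one.) The point is inside the cross-section and 1.93 mm from the nearest boundary — more than the 1.2 mm shell width (2 × 0.6), so it's in the infill interior.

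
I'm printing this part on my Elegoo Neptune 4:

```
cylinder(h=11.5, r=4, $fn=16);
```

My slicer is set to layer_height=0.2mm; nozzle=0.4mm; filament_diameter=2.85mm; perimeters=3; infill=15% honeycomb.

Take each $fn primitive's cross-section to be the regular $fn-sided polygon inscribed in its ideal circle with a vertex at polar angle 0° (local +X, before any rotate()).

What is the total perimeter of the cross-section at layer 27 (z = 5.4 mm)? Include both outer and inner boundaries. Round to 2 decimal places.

At z = 5.4 mm: the cylinder: section is a regular 16-gon, circumradius r=4 (perimeter = 2·16·4.000·sin(180°/16) = 24.97 mm). Overall, the cross-section is a single solid region. Total boundary length (outer) = 24.97 mm.

24.97 mm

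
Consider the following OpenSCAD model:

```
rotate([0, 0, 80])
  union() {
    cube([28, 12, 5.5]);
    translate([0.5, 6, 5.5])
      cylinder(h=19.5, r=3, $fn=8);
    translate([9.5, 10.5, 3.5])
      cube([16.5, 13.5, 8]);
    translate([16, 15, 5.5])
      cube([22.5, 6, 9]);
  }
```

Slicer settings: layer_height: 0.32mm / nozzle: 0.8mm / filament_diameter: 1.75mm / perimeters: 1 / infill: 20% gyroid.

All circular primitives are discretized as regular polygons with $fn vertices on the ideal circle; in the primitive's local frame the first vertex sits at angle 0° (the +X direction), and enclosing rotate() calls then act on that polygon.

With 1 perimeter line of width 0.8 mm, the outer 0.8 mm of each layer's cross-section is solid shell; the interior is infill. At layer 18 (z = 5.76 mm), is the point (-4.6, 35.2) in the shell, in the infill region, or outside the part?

outside

At z = 5.76 mm: the cube is not intersected at this z (z outside [0, 5.5]); the r=3 cylinder at (0.5, 6) gives a regular 8-gon of circumradius 3 (constant along its height); the cube at (9.5, 10.5) (footprint 16.5×13.5) is included at this height; the cube at (16, 15) is present — its section is the full 22.5×6 rectangle; Taking the union: the regions partially overlap (shared area 60.00 mm²), so overlapping operands fuse into one piece — 2 connected regions; (rotated 80° about Z; rotation is an isometry so areas/perimeters/island counts are preserved). Overall, the cross-section has 2 separate islands. Undo the 80° rotation: the query point maps to (33.866, 10.643) in the un-rotated model frame. The nearest boundary edge runs (38.50, 15.00)→(26.00, 15.00); distance from the point to it = 4.36 mm. The point is not inside any of the regions above, so it lies outside the cross-section (4.36 mm from the nearest boundary).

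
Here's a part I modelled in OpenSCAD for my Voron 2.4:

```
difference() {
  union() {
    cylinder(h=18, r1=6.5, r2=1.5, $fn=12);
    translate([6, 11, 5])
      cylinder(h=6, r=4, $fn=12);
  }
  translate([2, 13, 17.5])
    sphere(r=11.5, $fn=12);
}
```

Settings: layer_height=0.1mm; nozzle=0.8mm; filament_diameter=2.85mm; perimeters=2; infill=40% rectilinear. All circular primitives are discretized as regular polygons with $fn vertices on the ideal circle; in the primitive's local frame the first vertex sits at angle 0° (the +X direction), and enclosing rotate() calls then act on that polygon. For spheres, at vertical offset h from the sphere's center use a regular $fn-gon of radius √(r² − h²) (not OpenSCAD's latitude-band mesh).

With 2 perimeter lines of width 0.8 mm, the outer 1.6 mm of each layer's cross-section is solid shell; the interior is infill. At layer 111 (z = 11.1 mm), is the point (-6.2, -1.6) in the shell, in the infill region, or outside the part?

outside

At z = 11.1 mm: the cone: at t=0.617 of its height the radius interpolates to r₁+(r₂−r₁)t = 3.417, giving a regular 12-gon of that circumradius; the cylinder at (6, 11) is absent (z outside [5, 11]); Merging all regions: only the cone is present, so the union is just that shape — 1 connected region; the sphere at (2, 13): section is a regular 12-gon, circumradius = √(r²−h²) = √(11.5²−6.4²) = 9.555; Taking the first minus the rest: starting from that combined region, the r=11.5 sphere at (2, 13) misses the remaining region (no effect) — 1 connected region. Overall, the cross-section is a single solid region. The nearest boundary edge runs (-2.96, -1.71)→(-3.42, 0.00); distance from the point to it = 3.10 mm. The point is not inside any of the regions above, so it lies outside the cross-section (3.10 mm from the nearest boundary).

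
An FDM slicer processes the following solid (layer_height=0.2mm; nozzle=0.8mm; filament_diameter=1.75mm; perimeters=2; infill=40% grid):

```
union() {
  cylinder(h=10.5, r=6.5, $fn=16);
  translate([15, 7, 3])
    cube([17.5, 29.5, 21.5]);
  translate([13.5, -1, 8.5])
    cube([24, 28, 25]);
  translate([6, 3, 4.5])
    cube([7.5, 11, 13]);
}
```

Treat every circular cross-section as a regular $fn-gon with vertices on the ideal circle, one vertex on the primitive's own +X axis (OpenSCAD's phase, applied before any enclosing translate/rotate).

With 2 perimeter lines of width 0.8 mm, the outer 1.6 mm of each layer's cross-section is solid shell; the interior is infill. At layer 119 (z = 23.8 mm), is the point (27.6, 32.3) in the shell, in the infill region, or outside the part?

infill

At z = 23.8 mm: the cylinder is absent (z outside [0, 10.5]); the 17.5×29.5 cube at (15, 7) contributes its full rectangle; the cube at (13.5, -1) is present — its section is the full 24×28 rectangle; the cube at (6, 3) does not reach this height (z outside [4.5, 17.5]); Taking the union: the regions partially overlap (shared area 350.00 mm²), so overlapping operands fuse into one piece — 1 connected region. Overall, the cross-section is a single solid region. The nearest boundary edge runs (15.00, 36.50)→(32.50, 36.50); distance from the point to it = 4.20 mm. The point is inside the cross-section and 4.20 mm from the nearest boundary — more than the 1.6 mm shell width (2 × 0.8), so it's in the infill interior.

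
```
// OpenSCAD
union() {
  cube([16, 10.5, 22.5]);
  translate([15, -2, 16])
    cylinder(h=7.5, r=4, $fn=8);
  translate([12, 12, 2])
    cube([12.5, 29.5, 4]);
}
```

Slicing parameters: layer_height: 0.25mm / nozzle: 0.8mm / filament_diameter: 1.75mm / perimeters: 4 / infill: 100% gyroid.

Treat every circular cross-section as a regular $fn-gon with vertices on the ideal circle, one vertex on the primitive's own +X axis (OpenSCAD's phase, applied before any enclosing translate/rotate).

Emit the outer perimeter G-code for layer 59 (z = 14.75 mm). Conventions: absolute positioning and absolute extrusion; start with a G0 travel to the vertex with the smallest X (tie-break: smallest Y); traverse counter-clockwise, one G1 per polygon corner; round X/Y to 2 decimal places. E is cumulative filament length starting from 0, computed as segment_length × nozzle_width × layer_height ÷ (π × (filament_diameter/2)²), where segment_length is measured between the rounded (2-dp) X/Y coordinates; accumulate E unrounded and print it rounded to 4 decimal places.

G0 X0.00 Y0.00 Z14.75
G1 X16.00 Y0.00 E1.3304
G1 X16.00 Y10.50 E2.2035
G1 X0.00 Y10.50 E3.5339
G1 X0.00 Y0.00 E4.4070

At z = 14.75 mm: the cube (footprint 16×10.5) is included at this height; the cylinder at (15, -2) is absent (z outside [16, 23.5]); the cube at (12, 12) does not reach this height (z outside [2, 6]); Merging all regions: only the 16×10.5 cube is present, so the union is just that shape — 1 connected region. The outline is a single polygon with 4 vertices. Extrusion per mm of travel: 0.8 × 0.25 / (π × 0.875²) = 0.083150. Accumulating E over each segment gives final E = 4.4070.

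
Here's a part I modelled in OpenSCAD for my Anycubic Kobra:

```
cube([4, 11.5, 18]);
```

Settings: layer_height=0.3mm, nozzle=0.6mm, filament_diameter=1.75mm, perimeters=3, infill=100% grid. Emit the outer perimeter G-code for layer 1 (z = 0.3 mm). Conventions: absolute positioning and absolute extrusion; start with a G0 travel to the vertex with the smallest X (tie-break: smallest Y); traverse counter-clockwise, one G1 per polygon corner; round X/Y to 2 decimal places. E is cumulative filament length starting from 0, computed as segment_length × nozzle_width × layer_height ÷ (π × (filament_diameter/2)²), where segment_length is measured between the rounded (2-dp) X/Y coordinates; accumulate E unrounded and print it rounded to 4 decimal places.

G0 X0.00 Y0.00 Z0.30
G1 X4.00 Y0.00 E0.2993
G1 X4.00 Y11.50 E1.1599
G1 X0.00 Y11.50 E1.4593
G1 X0.00 Y0.00 E2.3199

At z = 0.3 mm: the cube (footprint 4×11.5) is included at this height. The outline is a single polygon with 4 vertices. Extrusion per mm of travel: 0.6 × 0.3 / (π × 0.875²) = 0.074835. Accumulating E over each segment gives final E = 2.3199.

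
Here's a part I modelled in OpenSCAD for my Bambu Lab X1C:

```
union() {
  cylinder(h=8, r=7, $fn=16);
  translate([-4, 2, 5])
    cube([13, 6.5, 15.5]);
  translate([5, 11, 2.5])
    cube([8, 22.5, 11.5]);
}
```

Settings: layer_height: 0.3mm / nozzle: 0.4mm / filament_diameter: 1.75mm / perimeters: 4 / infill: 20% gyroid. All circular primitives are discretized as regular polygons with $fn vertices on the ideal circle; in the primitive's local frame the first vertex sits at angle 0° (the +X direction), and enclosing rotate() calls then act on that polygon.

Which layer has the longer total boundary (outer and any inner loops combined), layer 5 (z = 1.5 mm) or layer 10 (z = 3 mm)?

Layer 5 (z = 1.5): the r=7 cylinder gives a regular 16-gon of circumradius 7 (constant along its height) (perimeter = 2·16·7.000·sin(180°/16) = 43.70 mm); the cube at (-4, 2) does not reach this height (z outside [5, 20.5]); the cube at (5, 11) is not intersected at this z (z outside [2.5, 14]); Merging all regions: only the r=7 cylinder is present, so the union is just that shape — boundary = 43.70 mm. So its perimeter = 43.70 mm. Layer 10 (z = 3): the r=7 cylinder gives a regular 16-gon of circumradius 7 (constant along its height) (perimeter = 2·16·7.000·sin(180°/16) = 43.70 mm); the cube at (-4, 2) does not reach this height (z outside [5, 20.5]); the cube at (5, 11) (footprint 8×22.5) is included at this height (perimeter 61.00 mm); Taking the union: the 2 present regions are separate (no shared area or edge), so areas and boundary lengths simply add and each stays a separate island — boundary = 104.70 mm. So its perimeter = 104.70 mm. Layer 10 is larger (104.70 vs 43.70 mm).

layer 10 (z = 3 mm)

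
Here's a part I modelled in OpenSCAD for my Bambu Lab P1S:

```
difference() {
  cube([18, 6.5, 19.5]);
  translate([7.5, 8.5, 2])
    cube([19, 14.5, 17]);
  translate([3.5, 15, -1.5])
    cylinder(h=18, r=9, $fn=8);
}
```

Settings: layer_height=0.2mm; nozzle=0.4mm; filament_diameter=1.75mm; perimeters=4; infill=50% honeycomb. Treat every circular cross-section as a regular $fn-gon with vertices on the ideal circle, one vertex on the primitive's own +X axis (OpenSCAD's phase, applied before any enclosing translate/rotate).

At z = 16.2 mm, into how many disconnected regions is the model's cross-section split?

1

At z = 16.2 mm: the cube is present — its section is the full 18×6.5 rectangle; the cube at (7.5, 8.5) is present — its section is the full 19×14.5 rectangle; the r=9 cylinder at (3.5, 15) gives a regular 8-gon of circumradius 9 (constant along its height); Subtracting the remaining from the first: starting from the 18×6.5 cube, the 19×14.5 cube at (7.5, 8.5) misses the remaining region (no effect); the r=9 cylinder at (3.5, 15) partially overlaps it — only the 0.60 mm² overlap (of its 229.10 mm²) is removed, clipping the outline — 1 connected region. The result has 1 disconnected region.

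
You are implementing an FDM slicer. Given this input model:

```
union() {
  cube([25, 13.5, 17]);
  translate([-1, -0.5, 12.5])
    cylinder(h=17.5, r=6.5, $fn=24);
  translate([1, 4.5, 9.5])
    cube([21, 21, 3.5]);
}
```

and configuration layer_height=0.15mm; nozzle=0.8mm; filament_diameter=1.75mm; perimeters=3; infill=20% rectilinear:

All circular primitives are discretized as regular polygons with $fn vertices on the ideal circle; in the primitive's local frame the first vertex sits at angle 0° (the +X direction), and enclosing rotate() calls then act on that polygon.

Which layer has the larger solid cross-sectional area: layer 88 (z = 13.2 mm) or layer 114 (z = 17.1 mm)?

Layer 88 (z = 13.2): the cube (footprint 25×13.5) is included at this height (area 337.50 mm²); the cylinder at (-1, -0.5): section is a regular 24-gon, circumradius r=6.5 (area = (24/2)·6.500²·sin(360°/24) = 131.22 mm²); the cube at (1, 4.5) is absent (z outside [9.5, 13]); Combining (union): the regions partially overlap — summed areas 468.72 mm² minus the doubly-counted overlap 23.64 mm² gives 445.08 mm² — area = 445.08 mm². So its area = 445.08 mm². Layer 114 (z = 17.1): the cube is not intersected at this z (z outside [0, 17]); the r=6.5 cylinder at (-1, -0.5) contributes a regular 24-gon of circumradius 6.5 (area = (24/2)·6.500²·sin(360°/24) = 131.22 mm²); the cube at (1, 4.5) is absent (z outside [9.5, 13]); Merging all regions: only the r=6.5 cylinder at (-1, -0.5) is present, so the union is just that shape — area = 131.22 mm². So its area = 131.22 mm². Layer 88 is larger (445.08 vs 131.22 mm²).

layer 88 (z = 13.2 mm)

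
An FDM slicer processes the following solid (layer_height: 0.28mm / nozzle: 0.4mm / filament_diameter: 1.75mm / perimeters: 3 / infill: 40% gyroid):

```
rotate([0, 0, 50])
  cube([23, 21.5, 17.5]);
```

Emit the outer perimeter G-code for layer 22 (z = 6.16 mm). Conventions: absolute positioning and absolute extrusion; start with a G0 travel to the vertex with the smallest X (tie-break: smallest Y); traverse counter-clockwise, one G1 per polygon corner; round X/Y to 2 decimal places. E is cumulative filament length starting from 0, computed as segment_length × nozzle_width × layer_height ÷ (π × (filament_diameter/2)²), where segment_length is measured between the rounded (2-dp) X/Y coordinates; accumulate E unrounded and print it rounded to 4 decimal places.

At z = 6.16 mm: the cube is present — its section is the full 23×21.5 rectangle; (whole slice rotated 50° about Z — lengths, areas and connectivity unchanged). The outline is a single polygon with 4 vertices. Extrusion per mm of travel: 0.4 × 0.28 / (π × 0.875²) = 0.046564. Accumulating E over each segment gives final E = 4.1440.

G0 X-16.47 Y13.82 Z6.16
G1 X0.00 Y0.00 E1.0011
G1 X14.78 Y17.62 E2.0720
G1 X-1.69 Y31.44 E3.0732
G1 X-16.47 Y13.82 E4.1440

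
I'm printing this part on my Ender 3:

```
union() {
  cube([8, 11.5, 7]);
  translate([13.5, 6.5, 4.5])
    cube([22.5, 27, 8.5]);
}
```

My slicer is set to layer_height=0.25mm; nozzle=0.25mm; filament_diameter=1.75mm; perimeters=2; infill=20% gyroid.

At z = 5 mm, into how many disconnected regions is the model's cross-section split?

At z = 5 mm: the 8×11.5 cube contributes its full rectangle; the cube at (13.5, 6.5) is present — its section is the full 22.5×27 rectangle; Merging all regions: the 2 present regions are separate (no shared area or edge), so areas and boundary lengths simply add and each stays a separate island — 2 connected regions. The result has 2 disconnected regions.

2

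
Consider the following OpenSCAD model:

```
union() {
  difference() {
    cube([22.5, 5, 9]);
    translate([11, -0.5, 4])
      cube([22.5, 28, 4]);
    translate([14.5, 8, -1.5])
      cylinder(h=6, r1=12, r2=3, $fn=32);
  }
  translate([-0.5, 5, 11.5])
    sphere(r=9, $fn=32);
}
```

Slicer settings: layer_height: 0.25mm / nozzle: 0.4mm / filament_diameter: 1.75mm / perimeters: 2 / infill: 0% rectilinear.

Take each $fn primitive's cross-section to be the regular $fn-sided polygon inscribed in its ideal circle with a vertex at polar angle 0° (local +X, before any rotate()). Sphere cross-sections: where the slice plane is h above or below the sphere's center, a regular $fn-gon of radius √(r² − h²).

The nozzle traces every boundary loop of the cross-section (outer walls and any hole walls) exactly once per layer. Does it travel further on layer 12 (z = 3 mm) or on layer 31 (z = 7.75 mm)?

layer 12 (z = 3 mm)

Layer 12 (z = 3): the 22.5×5 cube contributes its full rectangle (perimeter 55.00 mm); the cube at (11, -0.5) does not reach this height (z outside [4, 8]); the cone at (14.5, 8) contributes a regular 32-gon of circumradius 5.250 (interpolated between r1=12 and r2=3 at t=0.750) (perimeter = 2·32·5.250·sin(180°/32) = 32.93 mm); Taking the first minus the rest: starting from the 22.5×5 cube, the cone at (14.5, 8) partially overlaps it — only the 13.43 mm² overlap (of its 86.03 mm²) is removed, clipping the outline — boundary = 56.48 mm; the sphere at (-0.5, 5): section is a regular 32-gon, circumradius = √(r²−h²) = √(9²−8.5²) = 2.958 (perimeter = 2·32·2.958·sin(180°/32) = 18.56 mm); Taking the union: the regions partially overlap (shared area 5.36 mm²), so the edge portions inside another operand are dropped and the merged outline is re-measured after clipping — boundary = 65.54 mm. So its perimeter = 65.54 mm. Layer 31 (z = 7.75): the cube is present — its section is the full 22.5×5 rectangle (perimeter 55.00 mm); the cube at (11, -0.5) (footprint 22.5×28) is included at this height (perimeter 101.00 mm); the cone at (14.5, 8) does not reach this height (z outside [-1.5, 4.5]); Taking the first minus the rest: starting from the 22.5×5 cube, the 22.5×28 cube at (11, -0.5) partially overlaps it — only the 57.50 mm² overlap (of its 630.00 mm²) is removed, clipping the outline — boundary = 32.00 mm; the r=9 sphere at (-0.5, 5) contributes a regular 32-gon of circumradius √(9²−3.75²) = 8.182 (perimeter = 2·32·8.182·sin(180°/32) = 51.32 mm); Merging all regions: the regions partially overlap (shared area 35.56 mm²), so the edge portions inside another operand are dropped and the merged outline is re-measured after clipping — boundary = 59.31 mm. So its perimeter = 59.31 mm. Layer 12 is larger (65.54 vs 59.31 mm).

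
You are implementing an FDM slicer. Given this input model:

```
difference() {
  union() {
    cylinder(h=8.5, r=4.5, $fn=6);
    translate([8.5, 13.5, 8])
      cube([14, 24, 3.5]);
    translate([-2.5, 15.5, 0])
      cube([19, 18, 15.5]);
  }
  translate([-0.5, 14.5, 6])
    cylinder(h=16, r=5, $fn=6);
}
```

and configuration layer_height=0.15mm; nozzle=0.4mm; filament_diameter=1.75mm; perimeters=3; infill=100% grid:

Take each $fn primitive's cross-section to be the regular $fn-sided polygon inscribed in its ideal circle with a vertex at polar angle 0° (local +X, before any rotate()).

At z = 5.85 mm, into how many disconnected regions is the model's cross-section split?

2

At z = 5.85 mm: the cylinder: section is a regular 6-gon, circumradius r=4.5; the cube at (8.5, 13.5) is absent (z outside [8, 11.5]); the cube at (-2.5, 15.5) is present — its section is the full 19×18 rectangle; Taking the union: the 2 present regions are separate (no shared area or edge), so areas and boundary lengths simply add and each stays a separate island — 2 connected regions; the cylinder at (-0.5, 14.5) is not intersected at this z (z outside [6, 22]); Subtracting the remaining from the first: none of the subtracted shapes is present at this height, so that combined region is unchanged — 2 connected regions. The result has 2 disconnected regions.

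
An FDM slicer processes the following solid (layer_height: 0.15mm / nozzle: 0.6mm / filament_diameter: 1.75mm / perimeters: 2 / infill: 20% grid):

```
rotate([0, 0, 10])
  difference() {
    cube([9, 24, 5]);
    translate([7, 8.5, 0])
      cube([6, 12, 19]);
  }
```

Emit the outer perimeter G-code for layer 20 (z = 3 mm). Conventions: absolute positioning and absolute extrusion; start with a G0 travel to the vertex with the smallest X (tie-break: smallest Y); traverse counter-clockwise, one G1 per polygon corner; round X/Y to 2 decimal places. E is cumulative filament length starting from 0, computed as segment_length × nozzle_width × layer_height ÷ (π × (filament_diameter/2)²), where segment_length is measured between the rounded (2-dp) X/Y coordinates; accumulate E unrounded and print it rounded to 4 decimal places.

G0 X-4.17 Y23.64 Z3.00
G1 X0.00 Y0.00 E0.8982
G1 X8.86 Y1.56 E1.2348
G1 X7.39 Y9.93 E1.5528
G1 X5.42 Y9.59 E1.6276
G1 X3.33 Y21.40 E2.0764
G1 X5.30 Y21.75 E2.1512
G1 X4.70 Y25.20 E2.2823
G1 X-4.17 Y23.64 E2.6193

At z = 3 mm: the cube (footprint 9×24) is included at this height; the cube at (7, 8.5) (footprint 6×12) is included at this height; After the difference (first − rest): starting from the 9×24 cube, the 6×12 cube at (7, 8.5) partially overlaps it — only the 24.00 mm² overlap (of its 72.00 mm²) is removed, clipping the outline — 1 connected region; (whole slice rotated 10° about Z — lengths, areas and connectivity unchanged). The outline is a single polygon with 8 vertices. Extrusion per mm of travel: 0.6 × 0.15 / (π × 0.875²) = 0.037418. Accumulating E over each segment gives final E = 2.6193.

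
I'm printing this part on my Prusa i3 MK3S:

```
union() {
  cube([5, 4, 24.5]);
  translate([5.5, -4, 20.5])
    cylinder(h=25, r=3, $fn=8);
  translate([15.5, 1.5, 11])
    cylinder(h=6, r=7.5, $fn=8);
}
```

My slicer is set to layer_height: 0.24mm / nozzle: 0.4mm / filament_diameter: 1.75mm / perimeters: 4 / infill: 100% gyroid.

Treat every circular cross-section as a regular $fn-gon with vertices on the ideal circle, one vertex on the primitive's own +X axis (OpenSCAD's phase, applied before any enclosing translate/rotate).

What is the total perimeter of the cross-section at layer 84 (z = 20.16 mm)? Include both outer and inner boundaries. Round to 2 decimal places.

At z = 20.16 mm: the 5×4 cube contributes its full rectangle (perimeter 18.00 mm); the cylinder at (5.5, -4) does not reach this height (z outside [20.5, 45.5]); the cylinder at (15.5, 1.5) is not intersected at this z (z outside [11, 17]); Combining (union): only the 5×4 cube is present, so the union is just that shape — boundary = 18.00 mm. Overall, the cross-section is a single solid region. Total boundary length (outer) = 18.00 mm.

18.00 mm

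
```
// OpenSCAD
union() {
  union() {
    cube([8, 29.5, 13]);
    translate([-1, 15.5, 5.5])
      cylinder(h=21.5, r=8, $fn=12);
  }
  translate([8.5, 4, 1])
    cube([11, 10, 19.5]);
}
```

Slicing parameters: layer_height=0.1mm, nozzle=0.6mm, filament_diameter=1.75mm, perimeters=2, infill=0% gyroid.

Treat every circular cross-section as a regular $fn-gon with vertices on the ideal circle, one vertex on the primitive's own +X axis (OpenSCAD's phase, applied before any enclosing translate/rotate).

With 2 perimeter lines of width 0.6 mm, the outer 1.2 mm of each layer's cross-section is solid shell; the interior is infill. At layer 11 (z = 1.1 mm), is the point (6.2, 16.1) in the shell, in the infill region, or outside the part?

infill

At z = 1.1 mm: the cube (footprint 8×29.5) is included at this height; the cylinder at (-1, 15.5) is not intersected at this z (z outside [5.5, 27]); Combining (union): only the 8×29.5 cube is present, so the union is just that shape — 1 connected region; the 11×10 cube at (8.5, 4) contributes its full rectangle; Merging all regions: the 2 present regions are separate (no shared area or edge), so areas and boundary lengths simply add and each stays a separate island — 2 connected regions. Overall, the cross-section has 2 separate islands. The nearest boundary edge runs (8.00, 29.50)→(8.00, 0.00); distance from the point to it = 1.80 mm. (Shell/infill is judged within the island containing the point — the largest one.) The point is inside the cross-section and 1.80 mm from the nearest boundary — more than the 1.2 mm shell width (2 × 0.6), so it's in the infill interior.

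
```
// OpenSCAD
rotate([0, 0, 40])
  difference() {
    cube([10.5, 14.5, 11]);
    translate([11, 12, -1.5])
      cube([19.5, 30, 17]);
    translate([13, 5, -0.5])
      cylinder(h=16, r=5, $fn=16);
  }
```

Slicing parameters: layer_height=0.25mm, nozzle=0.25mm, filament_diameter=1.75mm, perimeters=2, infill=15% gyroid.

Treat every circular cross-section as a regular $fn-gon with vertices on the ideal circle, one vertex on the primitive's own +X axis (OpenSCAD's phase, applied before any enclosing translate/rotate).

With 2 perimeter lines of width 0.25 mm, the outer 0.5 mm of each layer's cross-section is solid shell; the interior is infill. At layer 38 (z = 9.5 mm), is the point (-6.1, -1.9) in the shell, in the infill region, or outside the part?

outside

At z = 9.5 mm: the cube is present — its section is the full 10.5×14.5 rectangle; the cube at (11, 12) is present — its section is the full 19.5×30 rectangle; the r=5 cylinder at (13, 5) gives a regular 16-gon of circumradius 5 (constant along its height); Subtracting the remaining from the first: starting from the 10.5×14.5 cube, the 19.5×30 cube at (11, 12) misses the remaining region (no effect); the r=5 cylinder at (13, 5) partially overlaps it — only the 14.67 mm² overlap (of its 76.54 mm²) is removed, clipping the outline — 1 connected region; (whole slice rotated 40° about Z — lengths, areas and connectivity unchanged). Overall, the cross-section is a single solid region. Undo the 40° rotation: the query point maps to (-5.894, 2.466) in the un-rotated model frame. The nearest boundary edge runs (0.00, 0.00)→(0.00, 14.50); distance from the point to it = 5.89 mm. The point is not inside any of the regions above, so it lies outside the cross-section (5.89 mm from the nearest boundary).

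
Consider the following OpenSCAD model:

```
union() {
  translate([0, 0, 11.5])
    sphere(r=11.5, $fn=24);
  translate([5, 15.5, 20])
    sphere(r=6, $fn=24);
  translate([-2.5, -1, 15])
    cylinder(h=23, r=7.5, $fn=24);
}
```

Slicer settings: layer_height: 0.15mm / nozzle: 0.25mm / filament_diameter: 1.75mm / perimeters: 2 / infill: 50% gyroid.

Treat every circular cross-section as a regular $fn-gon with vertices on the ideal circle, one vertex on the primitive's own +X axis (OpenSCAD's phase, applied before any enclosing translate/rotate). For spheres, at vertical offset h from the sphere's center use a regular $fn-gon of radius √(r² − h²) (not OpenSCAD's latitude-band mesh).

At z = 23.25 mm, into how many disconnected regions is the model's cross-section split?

2

At z = 23.25 mm: the sphere does not reach this height (|z−center|=11.750 > r=11.5); the r=6 sphere at (5, 15.5) slices to a regular 24-gon of circumradius 5.044 (√(r²−h²) with h=3.25 from center); the r=7.5 cylinder at (-2.5, -1) contributes a regular 24-gon of circumradius 7.5; Merging all regions: the 2 present regions are separate (no shared area or edge), so areas and boundary lengths simply add and each stays a separate island — 2 connected regions. The result has 2 disconnected regions.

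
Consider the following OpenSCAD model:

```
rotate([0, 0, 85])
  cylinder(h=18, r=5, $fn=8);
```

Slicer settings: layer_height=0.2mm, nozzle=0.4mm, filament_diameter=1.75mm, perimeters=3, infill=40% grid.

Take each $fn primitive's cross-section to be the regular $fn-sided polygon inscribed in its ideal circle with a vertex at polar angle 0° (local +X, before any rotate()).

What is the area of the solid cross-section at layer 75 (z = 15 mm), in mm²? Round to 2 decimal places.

70.71 mm²

At z = 15 mm: the r=5 cylinder contributes a regular 8-gon of circumradius 5 (area = (8/2)·5.000²·sin(360°/8) = 70.71 mm²); (rotated 85° about Z; rotation is an isometry so areas/perimeters/island counts are preserved). Overall, the cross-section is a single solid region. Net area = 70.71 mm².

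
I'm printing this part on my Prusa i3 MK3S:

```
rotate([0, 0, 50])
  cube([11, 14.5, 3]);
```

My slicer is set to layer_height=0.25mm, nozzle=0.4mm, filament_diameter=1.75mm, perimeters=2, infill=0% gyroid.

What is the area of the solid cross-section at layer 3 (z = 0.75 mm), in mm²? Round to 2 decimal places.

159.50 mm²

At z = 0.75 mm: the cube (footprint 11×14.5) is included at this height (area 159.50 mm²); (rotated 50° about Z; rotation is an isometry so areas/perimeters/island counts are preserved). Overall, the cross-section is a single solid region. Net area = 159.50 mm².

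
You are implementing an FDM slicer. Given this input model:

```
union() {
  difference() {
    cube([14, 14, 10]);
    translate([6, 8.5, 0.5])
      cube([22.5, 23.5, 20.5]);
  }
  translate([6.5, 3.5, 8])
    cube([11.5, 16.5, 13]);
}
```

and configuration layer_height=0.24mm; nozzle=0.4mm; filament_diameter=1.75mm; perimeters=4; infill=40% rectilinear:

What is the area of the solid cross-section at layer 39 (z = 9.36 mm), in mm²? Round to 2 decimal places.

304.25 mm²

At z = 9.36 mm: the cube is present — its section is the full 14×14 rectangle (area 196.00 mm²); the 22.5×23.5 cube at (6, 8.5) contributes its full rectangle (area 528.75 mm²); Taking the first minus the rest: starting from the 14×14 cube (196.00 mm²), the 22.5×23.5 cube at (6, 8.5) partially overlaps it — only the 44.00 mm² overlap (of its 528.75 mm²) is removed, clipping the outline — area = 152.00 mm²; the cube at (6.5, 3.5) (footprint 11.5×16.5) is included at this height (area 189.75 mm²); Combining (union): the regions partially overlap — summed areas 341.75 mm² minus the doubly-counted overlap 37.50 mm² gives 304.25 mm² — area = 304.25 mm². Overall, the cross-section is a single solid region. Net area = 304.25 mm².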